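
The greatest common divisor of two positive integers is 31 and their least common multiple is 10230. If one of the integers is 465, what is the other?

682

For two integers, gcd × lcm = product, so the other is (31 × 10230) / 465 = 317130 / 465 = 682.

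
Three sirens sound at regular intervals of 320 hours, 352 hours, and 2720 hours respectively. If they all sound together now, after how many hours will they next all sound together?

59840 hours

The first simultaneous occurrence is after LCM of the individual periods.
320 = 2^6 × 5
352 = 2^5 × 11
2720 = 2^5 × 5 × 17
LCM(320, 352, 2720) = 2^6 × 5 × 11 × 17 = 59840.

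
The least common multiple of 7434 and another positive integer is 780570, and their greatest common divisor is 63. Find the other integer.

6615

gcd × lcm = product of the two integers, so the other integer is (63 × 780570) / 7434 = 6615.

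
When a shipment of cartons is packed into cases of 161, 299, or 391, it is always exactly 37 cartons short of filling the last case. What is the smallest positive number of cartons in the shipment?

35544

Being 37 short of a full case of size k means N ≡ −37 (mod k), i.e. N + 37 is a multiple of each size.
161 = 7 × 23
299 = 13 × 23
391 = 17 × 23
LCM(161, 299, 391) = 7 × 13 × 17 × 23 = 35581.
Smallest positive N is 35581 − 37 = 35544.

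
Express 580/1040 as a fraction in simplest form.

29/52

580 = 2^2 × 5 × 29
1040 = 2^4 × 5 × 13
gcd(580, 1040) = 2^2 × 5 = 20.
Divide numerator and denominator by 20: 580/1040 = 29/52.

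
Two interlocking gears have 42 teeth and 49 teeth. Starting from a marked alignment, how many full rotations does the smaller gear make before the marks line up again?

7 rotations

All finish a whole number of cycles simultaneously at t = LCM of the periods.
42 = 2 × 3 × 7
49 = 7^2
LCM(42, 49) = 2 × 3 × 7^2 = 294.
Rotations for period 42: 294 / 42 = 7.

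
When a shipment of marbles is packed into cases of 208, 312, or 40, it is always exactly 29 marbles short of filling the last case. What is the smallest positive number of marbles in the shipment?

Being 29 short of a full case of size k means N ≡ −29 (mod k), i.e. N + 29 is a multiple of each size.
208 = 2^4 × 13
312 = 2^3 × 3 × 13
40 = 2^3 × 5
LCM(208, 312, 40) = 2^4 × 3 × 5 × 13 = 3120.
Smallest positive N is 3120 − 29 = 3091.

3091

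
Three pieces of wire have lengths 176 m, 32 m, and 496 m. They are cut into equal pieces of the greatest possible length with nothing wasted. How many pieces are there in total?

Piece length = gcd(176, 32, 496).
176 = 2^4 × 11
32 = 2^5
496 = 2^4 × 31
gcd(176, 32, 496) = 2^4 = 16.
Total pieces = 176/16 + 32/16 + 496/16 = 11 + 2 + 31 = 44.

44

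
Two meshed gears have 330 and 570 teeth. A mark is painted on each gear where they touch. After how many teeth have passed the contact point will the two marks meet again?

6270 teeth

They coincide at every common multiple of the periods; the first is the LCM.
330 = 2 × 3 × 5 × 11
570 = 2 × 3 × 5 × 19
LCM(330, 570) = 2 × 3 × 5 × 11 × 19 = 6270.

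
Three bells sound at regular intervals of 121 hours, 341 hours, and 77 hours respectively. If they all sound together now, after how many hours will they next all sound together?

26257 hours

We need the least common multiple of the intervals.
121 = 11^2
341 = 11 × 31
77 = 7 × 11
LCM(121, 341, 77) = 7 × 11^2 × 31 = 26257.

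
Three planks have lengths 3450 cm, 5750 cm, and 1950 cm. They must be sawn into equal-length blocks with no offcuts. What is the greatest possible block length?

The block length must divide every plank, so the greatest is gcd(3450, 5750, 1950).
3450 = 2 × 3 × 5^2 × 23
5750 = 2 × 5^3 × 23
1950 = 2 × 3 × 5^2 × 13
gcd(3450, 5750, 1950) = 2 × 5^2 = 50.

50 cm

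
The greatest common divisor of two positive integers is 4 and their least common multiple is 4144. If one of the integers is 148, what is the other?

112

For two integers, gcd × lcm = product, so the other is (4 × 4144) / 148 = 16576 / 148 = 112.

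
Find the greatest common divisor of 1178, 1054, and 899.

1178 = 2 × 19 × 31
1054 = 2 × 17 × 31
899 = 29 × 31
gcd(1178, 1054, 899) = 31.

31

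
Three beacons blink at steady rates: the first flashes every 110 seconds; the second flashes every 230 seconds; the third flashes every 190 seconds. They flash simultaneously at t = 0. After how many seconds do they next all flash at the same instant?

48070 seconds

The first simultaneous occurrence is after LCM of the individual periods.
110 = 2 × 5 × 11
230 = 2 × 5 × 23
190 = 2 × 5 × 19
LCM(110, 230, 190) = 2 × 5 × 11 × 19 × 23 = 48070.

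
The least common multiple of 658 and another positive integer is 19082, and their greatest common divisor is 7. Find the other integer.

gcd × lcm = product of the two integers, so the other integer is (7 × 19082) / 658 = 203.

203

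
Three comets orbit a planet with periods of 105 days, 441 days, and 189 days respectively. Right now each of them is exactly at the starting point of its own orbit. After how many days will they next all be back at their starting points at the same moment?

We need the least common multiple of the intervals.
105 = 3 × 5 × 7
441 = 3^2 × 7^2
189 = 3^3 × 7
LCM(105, 441, 189) = 3^3 × 5 × 7^2 = 6615.

6615 days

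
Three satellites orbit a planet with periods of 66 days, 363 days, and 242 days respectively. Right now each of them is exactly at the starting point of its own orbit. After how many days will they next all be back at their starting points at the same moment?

The first simultaneous occurrence is after LCM of the individual periods.
66 = 2 × 3 × 11
363 = 3 × 11^2
242 = 2 × 11^2
LCM(66, 363, 242) = 2 × 3 × 11^2 = 726.

726 days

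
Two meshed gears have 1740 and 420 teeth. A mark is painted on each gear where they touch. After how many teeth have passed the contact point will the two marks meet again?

12180 teeth

The first simultaneous occurrence is after LCM of the individual periods.
1740 = 2^2 × 3 × 5 × 29
420 = 2^2 × 3 × 5 × 7
LCM(1740, 420) = 2^2 × 3 × 5 × 7 × 29 = 12180.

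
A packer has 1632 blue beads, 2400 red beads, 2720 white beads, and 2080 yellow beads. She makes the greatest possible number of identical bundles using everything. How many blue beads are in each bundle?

51

Number of bundles = gcd(1632, 2400, 2720, 2080).
1632 = 2^5 × 3 × 17
2400 = 2^5 × 3 × 5^2
2720 = 2^5 × 5 × 17
2080 = 2^5 × 5 × 13
gcd(1632, 2400, 2720, 2080) = 2^5 = 32.
blue beads per bundle = 1632 / 32 = 51.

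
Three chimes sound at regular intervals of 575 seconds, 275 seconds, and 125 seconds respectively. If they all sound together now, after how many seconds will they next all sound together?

The first simultaneous occurrence is after LCM of the individual periods.
575 = 5^2 × 23
275 = 5^2 × 11
125 = 5^3
LCM(575, 275, 125) = 5^3 × 11 × 23 = 31625.

31625 seconds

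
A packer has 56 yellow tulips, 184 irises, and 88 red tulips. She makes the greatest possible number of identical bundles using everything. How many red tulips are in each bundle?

Number of bundles = gcd(56, 184, 88).
56 = 2^3 × 7
184 = 2^3 × 23
88 = 2^3 × 11
gcd(56, 184, 88) = 2^3 = 8.
red tulips per bundle = 88 / 8 = 11.

11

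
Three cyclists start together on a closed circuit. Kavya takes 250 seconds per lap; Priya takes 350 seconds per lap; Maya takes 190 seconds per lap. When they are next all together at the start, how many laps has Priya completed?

95 laps

They are all back at their starting positions together after one LCM of the periods.
250 = 2 × 5^3
350 = 2 × 5^2 × 7
190 = 2 × 5 × 19
LCM(250, 350, 190) = 2 × 5^3 × 7 × 19 = 33250.
Laps for period 350: 33250 / 350 = 95.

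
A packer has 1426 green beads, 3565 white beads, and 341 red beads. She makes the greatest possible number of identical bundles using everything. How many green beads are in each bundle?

46

Number of bundles = gcd(1426, 3565, 341).
1426 = 2 × 23 × 31
3565 = 5 × 23 × 31
341 = 11 × 31
gcd(1426, 3565, 341) = 31.
green beads per bundle = 1426 / 31 = 46.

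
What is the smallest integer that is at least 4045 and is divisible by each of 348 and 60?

5220

The integer must be a common multiple of 348 and 60, so a multiple of their LCM.
348 = 2^2 × 3 × 29
60 = 2^2 × 3 × 5
LCM(348, 60) = 2^2 × 3 × 5 × 29 = 1740.
Smallest multiple of 1740 that is ≥ 4045: ⌈4045/1740⌉ × 1740 = 3 × 1740 = 5220.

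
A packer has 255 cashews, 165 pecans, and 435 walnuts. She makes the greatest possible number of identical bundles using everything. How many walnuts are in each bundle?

Number of bundles = gcd(255, 165, 435).
255 = 3 × 5 × 17
165 = 3 × 5 × 11
435 = 3 × 5 × 29
gcd(255, 165, 435) = 3 × 5 = 15.
walnuts per bundle = 435 / 15 = 29.

29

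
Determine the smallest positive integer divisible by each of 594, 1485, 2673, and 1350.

594 = 2 × 3^3 × 11
1485 = 3^3 × 5 × 11
2673 = 3^5 × 11
1350 = 2 × 3^3 × 5^2
LCM(594, 1485, 2673, 1350) = 2 × 3^5 × 5^2 × 11 = 133650.

133650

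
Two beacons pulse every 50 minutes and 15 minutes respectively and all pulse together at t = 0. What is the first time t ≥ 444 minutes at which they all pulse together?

450 minutes

Joint pulses occur at multiples of LCM(50, 15).
50 = 2 × 5^2
15 = 3 × 5
LCM(50, 15) = 2 × 3 × 5^2 = 150.
Smallest multiple of 150 that is ≥ 444: ⌈444/150⌉ × 150 = 3 × 150 = 450.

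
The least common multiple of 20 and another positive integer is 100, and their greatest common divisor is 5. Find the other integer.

gcd × lcm = product of the two integers, so the other integer is (5 × 100) / 20 = 25.

25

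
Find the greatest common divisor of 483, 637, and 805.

483 = 3 × 7 × 23
637 = 7^2 × 13
805 = 5 × 7 × 23
gcd(483, 637, 805) = 7.

7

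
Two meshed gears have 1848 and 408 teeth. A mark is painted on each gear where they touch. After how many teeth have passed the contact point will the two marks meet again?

We need the least common multiple of the intervals.
1848 = 2^3 × 3 × 7 × 11
408 = 2^3 × 3 × 17
LCM(1848, 408) = 2^3 × 3 × 7 × 11 × 17 = 31416.

31416 teeth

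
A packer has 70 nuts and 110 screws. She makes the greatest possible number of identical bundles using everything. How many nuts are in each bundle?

Number of bundles = gcd(70, 110).
70 = 2 × 5 × 7
110 = 2 × 5 × 11
gcd(70, 110) = 2 × 5 = 10.
nuts per bundle = 70 / 10 = 7.

7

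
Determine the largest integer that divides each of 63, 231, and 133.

7

63 = 3^2 × 7
231 = 3 × 7 × 11
133 = 7 × 19
gcd(63, 231, 133) = 7.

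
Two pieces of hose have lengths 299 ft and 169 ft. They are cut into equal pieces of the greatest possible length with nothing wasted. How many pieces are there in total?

Piece length = gcd(299, 169).
299 = 13 × 23
169 = 13^2
gcd(299, 169) = 13.
Total pieces = 299/13 + 169/13 = 23 + 13 = 36.

36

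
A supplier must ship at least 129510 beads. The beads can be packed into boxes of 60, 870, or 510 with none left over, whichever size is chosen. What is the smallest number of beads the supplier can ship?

147900

The number of beads must be a common multiple of 60, 870, and 510, so a multiple of their LCM.
60 = 2^2 × 3 × 5
870 = 2 × 3 × 5 × 29
510 = 2 × 3 × 5 × 17
LCM(60, 870, 510) = 2^2 × 3 × 5 × 17 × 29 = 29580.
Smallest multiple of 29580 that is ≥ 129510: ⌈129510/29580⌉ × 29580 = 5 × 29580 = 147900.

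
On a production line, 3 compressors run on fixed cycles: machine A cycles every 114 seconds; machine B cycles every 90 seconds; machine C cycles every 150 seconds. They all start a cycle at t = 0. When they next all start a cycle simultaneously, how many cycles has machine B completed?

All finish a whole number of cycles simultaneously at t = LCM of the periods.
114 = 2 × 3 × 19
90 = 2 × 3^2 × 5
150 = 2 × 3 × 5^2
LCM(114, 90, 150) = 2 × 3^2 × 5^2 × 19 = 8550.
Cycles for period 90: 8550 / 90 = 95.

95 cycles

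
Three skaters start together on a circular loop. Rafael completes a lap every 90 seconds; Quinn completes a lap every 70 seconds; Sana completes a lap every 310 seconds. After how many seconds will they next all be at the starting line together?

They coincide at every common multiple of the periods; the first is the LCM.
90 = 2 × 3^2 × 5
70 = 2 × 5 × 7
310 = 2 × 5 × 31
LCM(90, 70, 310) = 2 × 3^2 × 5 × 7 × 31 = 19530.

19530 seconds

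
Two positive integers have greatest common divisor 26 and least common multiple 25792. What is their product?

For any two positive integers, gcd × lcm = product = 26 × 25792 = 670592.

670592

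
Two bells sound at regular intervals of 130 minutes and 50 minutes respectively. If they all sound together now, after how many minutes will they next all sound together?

The first simultaneous occurrence is after LCM of the individual periods.
130 = 2 × 5 × 13
50 = 2 × 5^2
LCM(130, 50) = 2 × 5^2 × 13 = 650.

650 minutes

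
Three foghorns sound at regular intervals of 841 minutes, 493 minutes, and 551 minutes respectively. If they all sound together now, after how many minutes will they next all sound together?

271643 minutes

They coincide at every common multiple of the periods; the first is the LCM.
841 = 29^2
493 = 17 × 29
551 = 19 × 29
LCM(841, 493, 551) = 17 × 19 × 29^2 = 271643.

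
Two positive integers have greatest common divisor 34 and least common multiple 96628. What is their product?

For any two positive integers, gcd × lcm = product = 34 × 96628 = 3285352.

3285352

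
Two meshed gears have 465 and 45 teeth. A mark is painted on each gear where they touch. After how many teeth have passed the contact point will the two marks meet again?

1395 teeth

They coincide at every common multiple of the periods; the first is the LCM.
465 = 3 × 5 × 31
45 = 3^2 × 5
LCM(465, 45) = 3^2 × 5 × 31 = 1395.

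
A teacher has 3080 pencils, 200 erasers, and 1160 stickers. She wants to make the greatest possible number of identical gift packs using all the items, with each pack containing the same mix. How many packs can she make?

40 packs

The pack count must divide each quantity, so the greatest is gcd(3080, 200, 1160).
3080 = 2^3 × 5 × 7 × 11
200 = 2^3 × 5^2
1160 = 2^3 × 5 × 29
gcd(3080, 200, 1160) = 2^3 × 5 = 40.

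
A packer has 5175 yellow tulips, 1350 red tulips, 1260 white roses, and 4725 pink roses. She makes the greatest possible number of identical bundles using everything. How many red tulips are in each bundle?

Number of bundles = gcd(5175, 1350, 1260, 4725).
5175 = 3^2 × 5^2 × 23
1350 = 2 × 3^3 × 5^2
1260 = 2^2 × 3^2 × 5 × 7
4725 = 3^3 × 5^2 × 7
gcd(5175, 1350, 1260, 4725) = 3^2 × 5 = 45.
red tulips per bundle = 1350 / 45 = 30.

30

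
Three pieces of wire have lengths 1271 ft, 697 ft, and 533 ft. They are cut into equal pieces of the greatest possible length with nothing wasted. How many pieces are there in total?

Piece length = gcd(1271, 697, 533).
1271 = 31 × 41
697 = 17 × 41
533 = 13 × 41
gcd(1271, 697, 533) = 41.
Total pieces = 1271/41 + 697/41 + 533/41 = 31 + 17 + 13 = 61.

61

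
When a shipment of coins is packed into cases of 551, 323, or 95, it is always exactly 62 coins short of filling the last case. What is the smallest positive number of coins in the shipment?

46773

Being 62 short of a full case of size k means N ≡ −62 (mod k), i.e. N + 62 is a multiple of each size.
551 = 19 × 29
323 = 17 × 19
95 = 5 × 19
LCM(551, 323, 95) = 5 × 17 × 19 × 29 = 46835.
Smallest positive N is 46835 − 62 = 46773.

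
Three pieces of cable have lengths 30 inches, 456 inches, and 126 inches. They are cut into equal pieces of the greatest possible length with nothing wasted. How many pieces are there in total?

102

Piece length = gcd(30, 456, 126).
30 = 2 × 3 × 5
456 = 2^3 × 3 × 19
126 = 2 × 3^2 × 7
gcd(30, 456, 126) = 2 × 3 = 6.
Total pieces = 30/6 + 456/6 + 126/6 = 5 + 76 + 21 = 102.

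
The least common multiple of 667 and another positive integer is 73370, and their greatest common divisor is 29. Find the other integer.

gcd × lcm = product of the two integers, so the other integer is (29 × 73370) / 667 = 3190.

3190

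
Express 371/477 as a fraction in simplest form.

7/9

371 = 7 × 53
477 = 3^2 × 53
gcd(371, 477) = 53.
Divide numerator and denominator by 53: 371/477 = 7/9.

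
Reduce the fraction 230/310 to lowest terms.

23/31

230 = 2 × 5 × 23
310 = 2 × 5 × 31
gcd(230, 310) = 2 × 5 = 10.
Divide numerator and denominator by 10: 230/310 = 23/31.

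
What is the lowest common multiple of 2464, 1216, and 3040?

2464 = 2^5 × 7 × 11
1216 = 2^6 × 19
3040 = 2^5 × 5 × 19
LCM(2464, 1216, 3040) = 2^6 × 5 × 7 × 11 × 19 = 468160.

468160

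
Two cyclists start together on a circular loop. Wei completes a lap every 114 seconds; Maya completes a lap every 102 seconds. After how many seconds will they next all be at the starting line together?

1938 seconds

The first simultaneous occurrence is after LCM of the individual periods.
114 = 2 × 3 × 19
102 = 2 × 3 × 17
LCM(114, 102) = 2 × 3 × 17 × 19 = 1938.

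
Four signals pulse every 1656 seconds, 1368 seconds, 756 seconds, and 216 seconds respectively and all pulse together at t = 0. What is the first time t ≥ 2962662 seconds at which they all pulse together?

3303720 seconds

Joint pulses occur at multiples of LCM(1656, 1368, 756, 216).
1656 = 2^3 × 3^2 × 23
1368 = 2^3 × 3^2 × 19
756 = 2^2 × 3^3 × 7
216 = 2^3 × 3^3
LCM(1656, 1368, 756, 216) = 2^3 × 3^3 × 7 × 19 × 23 = 660744.
Smallest multiple of 660744 that is ≥ 2962662: ⌈2962662/660744⌉ × 660744 = 5 × 660744 = 3303720.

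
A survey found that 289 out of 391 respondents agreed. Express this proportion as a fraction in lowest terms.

17/23

289 = 17^2
391 = 17 × 23
gcd(289, 391) = 17.
Divide numerator and denominator by 17: 289/391 = 17/23.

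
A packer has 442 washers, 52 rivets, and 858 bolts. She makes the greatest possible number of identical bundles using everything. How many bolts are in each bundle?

Number of bundles = gcd(442, 52, 858).
442 = 2 × 13 × 17
52 = 2^2 × 13
858 = 2 × 3 × 11 × 13
gcd(442, 52, 858) = 2 × 13 = 26.
bolts per bundle = 858 / 26 = 33.

33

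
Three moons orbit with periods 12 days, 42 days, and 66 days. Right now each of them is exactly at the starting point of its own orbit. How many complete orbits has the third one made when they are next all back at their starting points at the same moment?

14 orbits

The first common completion time is the LCM of the periods.
12 = 2^2 × 3
42 = 2 × 3 × 7
66 = 2 × 3 × 11
LCM(12, 42, 66) = 2^2 × 3 × 7 × 11 = 924.
Orbits for period 66: 924 / 66 = 14.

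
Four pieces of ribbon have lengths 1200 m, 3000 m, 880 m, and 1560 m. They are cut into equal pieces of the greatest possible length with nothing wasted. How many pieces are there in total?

Piece length = gcd(1200, 3000, 880, 1560).
1200 = 2^4 × 3 × 5^2
3000 = 2^3 × 3 × 5^3
880 = 2^4 × 5 × 11
1560 = 2^3 × 3 × 5 × 13
gcd(1200, 3000, 880, 1560) = 2^3 × 5 = 40.
Total pieces = 1200/40 + 3000/40 + 880/40 + 1560/40 = 30 + 75 + 22 + 39 = 166.

166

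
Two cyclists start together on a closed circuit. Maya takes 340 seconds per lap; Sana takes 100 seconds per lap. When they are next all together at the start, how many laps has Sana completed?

17 laps

They are all back at their starting positions together after one LCM of the periods.
340 = 2^2 × 5 × 17
100 = 2^2 × 5^2
LCM(340, 100) = 2^2 × 5^2 × 17 = 1700.
Laps for period 100: 1700 / 100 = 17.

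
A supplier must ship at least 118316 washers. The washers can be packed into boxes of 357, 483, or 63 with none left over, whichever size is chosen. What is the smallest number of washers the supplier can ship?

123165

The number of washers must be a common multiple of 357, 483, and 63, so a multiple of their LCM.
357 = 3 × 7 × 17
483 = 3 × 7 × 23
63 = 3^2 × 7
LCM(357, 483, 63) = 3^2 × 7 × 17 × 23 = 24633.
Smallest multiple of 24633 that is ≥ 118316: ⌈118316/24633⌉ × 24633 = 5 × 24633 = 123165.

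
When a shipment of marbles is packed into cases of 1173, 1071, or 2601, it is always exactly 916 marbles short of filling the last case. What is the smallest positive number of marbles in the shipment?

417845

Being 916 short of a full case of size k means N ≡ −916 (mod k), i.e. N + 916 is a multiple of each size.
1173 = 3 × 17 × 23
1071 = 3^2 × 7 × 17
2601 = 3^2 × 17^2
LCM(1173, 1071, 2601) = 3^2 × 7 × 17^2 × 23 = 418761.
Smallest positive N is 418761 − 916 = 417845.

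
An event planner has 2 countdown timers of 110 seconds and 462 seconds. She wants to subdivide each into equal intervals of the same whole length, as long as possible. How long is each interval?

22 seconds

The interval must divide each timer length; the longest such is the gcd.
110 = 2 × 5 × 11
462 = 2 × 3 × 7 × 11
gcd(110, 462) = 2 × 11 = 22.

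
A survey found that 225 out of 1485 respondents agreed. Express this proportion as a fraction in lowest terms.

5/33

225 = 3^2 × 5^2
1485 = 3^3 × 5 × 11
gcd(225, 1485) = 3^2 × 5 = 45.
Divide numerator and denominator by 45: 225/1485 = 5/33.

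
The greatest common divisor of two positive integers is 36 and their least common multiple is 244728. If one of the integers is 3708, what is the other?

For two integers, gcd × lcm = product, so the other is (36 × 244728) / 3708 = 8810208 / 3708 = 2376.

2376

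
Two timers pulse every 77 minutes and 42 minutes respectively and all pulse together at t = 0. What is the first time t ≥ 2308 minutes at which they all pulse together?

2310 minutes

Joint pulses occur at multiples of LCM(77, 42).
77 = 7 × 11
42 = 2 × 3 × 7
LCM(77, 42) = 2 × 3 × 7 × 11 = 462.
Smallest multiple of 462 that is ≥ 2308: ⌈2308/462⌉ × 462 = 5 × 462 = 2310.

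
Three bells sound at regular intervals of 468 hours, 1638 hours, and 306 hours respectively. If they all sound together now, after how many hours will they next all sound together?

They coincide at every common multiple of the periods; the first is the LCM.
468 = 2^2 × 3^2 × 13
1638 = 2 × 3^2 × 7 × 13
306 = 2 × 3^2 × 17
LCM(468, 1638, 306) = 2^2 × 3^2 × 7 × 13 × 17 = 55692.

55692 hours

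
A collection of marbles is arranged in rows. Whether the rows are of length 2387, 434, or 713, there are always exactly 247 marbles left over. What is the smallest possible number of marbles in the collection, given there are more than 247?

N − 247 must be a common multiple of 2387, 434, and 713.
2387 = 7 × 11 × 31
434 = 2 × 7 × 31
713 = 23 × 31
LCM(2387, 434, 713) = 2 × 7 × 11 × 23 × 31 = 109802.
Smallest N > 247 is LCM + 247 = 109802 + 247 = 110049.

110049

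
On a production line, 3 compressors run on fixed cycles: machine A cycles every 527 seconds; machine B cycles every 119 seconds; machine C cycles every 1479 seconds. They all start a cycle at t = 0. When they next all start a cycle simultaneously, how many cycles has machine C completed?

The first common completion time is the LCM of the periods.
527 = 17 × 31
119 = 7 × 17
1479 = 3 × 17 × 29
LCM(527, 119, 1479) = 3 × 7 × 17 × 29 × 31 = 320943.
Cycles for period 1479: 320943 / 1479 = 217.

217 cycles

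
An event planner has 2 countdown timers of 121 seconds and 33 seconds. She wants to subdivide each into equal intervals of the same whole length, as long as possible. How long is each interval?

11 seconds

The interval must divide each timer length; the longest such is the gcd.
121 = 11^2
33 = 3 × 11
gcd(121, 33) = 11.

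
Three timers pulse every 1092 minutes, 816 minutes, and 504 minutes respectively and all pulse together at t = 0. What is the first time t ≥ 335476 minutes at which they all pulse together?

445536 minutes

Joint pulses occur at multiples of LCM(1092, 816, 504).
1092 = 2^2 × 3 × 7 × 13
816 = 2^4 × 3 × 17
504 = 2^3 × 3^2 × 7
LCM(1092, 816, 504) = 2^4 × 3^2 × 7 × 13 × 17 = 222768.
Smallest multiple of 222768 that is ≥ 335476: ⌈335476/222768⌉ × 222768 = 2 × 222768 = 445536.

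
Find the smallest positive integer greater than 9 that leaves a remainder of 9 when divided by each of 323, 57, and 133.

N − 9 must be a common multiple of 323, 57, and 133.
323 = 17 × 19
57 = 3 × 19
133 = 7 × 19
LCM(323, 57, 133) = 3 × 7 × 17 × 19 = 6783.
Smallest N > 9 is LCM + 9 = 6783 + 9 = 6792.

6792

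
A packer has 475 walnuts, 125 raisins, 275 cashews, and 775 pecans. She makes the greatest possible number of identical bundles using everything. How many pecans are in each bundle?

31

Number of bundles = gcd(475, 125, 275, 775).
475 = 5^2 × 19
125 = 5^3
275 = 5^2 × 11
775 = 5^2 × 31
gcd(475, 125, 275, 775) = 5^2 = 25.
pecans per bundle = 775 / 25 = 31.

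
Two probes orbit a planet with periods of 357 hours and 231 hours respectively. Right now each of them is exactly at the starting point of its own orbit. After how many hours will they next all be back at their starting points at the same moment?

The first simultaneous occurrence is after LCM of the individual periods.
357 = 3 × 7 × 17
231 = 3 × 7 × 11
LCM(357, 231) = 3 × 7 × 11 × 17 = 3927.

3927 hours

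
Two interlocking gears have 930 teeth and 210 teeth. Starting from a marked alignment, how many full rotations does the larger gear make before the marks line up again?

7 rotations

All finish a whole number of cycles simultaneously at t = LCM of the periods.
930 = 2 × 3 × 5 × 31
210 = 2 × 3 × 5 × 7
LCM(930, 210) = 2 × 3 × 5 × 7 × 31 = 6510.
Rotations for period 930: 6510 / 930 = 7.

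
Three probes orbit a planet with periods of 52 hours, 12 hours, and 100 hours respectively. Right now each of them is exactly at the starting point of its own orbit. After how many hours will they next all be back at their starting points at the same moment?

3900 hours

We need the least common multiple of the intervals.
52 = 2^2 × 13
12 = 2^2 × 3
100 = 2^2 × 5^2
LCM(52, 12, 100) = 2^2 × 3 × 5^2 × 13 = 3900.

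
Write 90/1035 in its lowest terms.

90 = 2 × 3^2 × 5
1035 = 3^2 × 5 × 23
gcd(90, 1035) = 3^2 × 5 = 45.
Divide numerator and denominator by 45: 90/1035 = 2/23.

2/23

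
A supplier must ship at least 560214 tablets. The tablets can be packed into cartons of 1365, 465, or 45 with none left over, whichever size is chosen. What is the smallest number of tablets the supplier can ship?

The number of tablets must be a common multiple of 1365, 465, and 45, so a multiple of their LCM.
1365 = 3 × 5 × 7 × 13
465 = 3 × 5 × 31
45 = 3^2 × 5
LCM(1365, 465, 45) = 3^2 × 5 × 7 × 13 × 31 = 126945.
Smallest multiple of 126945 that is ≥ 560214: ⌈560214/126945⌉ × 126945 = 5 × 126945 = 634725.

634725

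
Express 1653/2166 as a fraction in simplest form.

29/38

1653 = 3 × 19 × 29
2166 = 2 × 3 × 19^2
gcd(1653, 2166) = 3 × 19 = 57.
Divide numerator and denominator by 57: 1653/2166 = 29/38.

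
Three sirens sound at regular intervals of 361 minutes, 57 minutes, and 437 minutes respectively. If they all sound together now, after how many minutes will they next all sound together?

24909 minutes

The first simultaneous occurrence is after LCM of the individual periods.
361 = 19^2
57 = 3 × 19
437 = 19 × 23
LCM(361, 57, 437) = 3 × 19^2 × 23 = 24909.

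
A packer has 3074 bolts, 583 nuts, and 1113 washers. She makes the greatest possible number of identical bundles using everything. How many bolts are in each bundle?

Number of bundles = gcd(3074, 583, 1113).
3074 = 2 × 29 × 53
583 = 11 × 53
1113 = 3 × 7 × 53
gcd(3074, 583, 1113) = 53.
bolts per bundle = 3074 / 53 = 58.

58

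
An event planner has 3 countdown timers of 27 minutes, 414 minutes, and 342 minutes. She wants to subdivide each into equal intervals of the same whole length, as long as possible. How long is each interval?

The interval must divide each timer length; the longest such is the gcd.
27 = 3^3
414 = 2 × 3^2 × 23
342 = 2 × 3^2 × 19
gcd(27, 414, 342) = 3^2 = 9.

9 minutes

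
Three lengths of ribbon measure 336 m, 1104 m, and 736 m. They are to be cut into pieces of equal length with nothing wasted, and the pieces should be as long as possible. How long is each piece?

The greatest length dividing all of 336, 1104, and 736 is their gcd.
336 = 2^4 × 3 × 7
1104 = 2^4 × 3 × 23
736 = 2^5 × 23
gcd(336, 1104, 736) = 2^4 = 16.

16 m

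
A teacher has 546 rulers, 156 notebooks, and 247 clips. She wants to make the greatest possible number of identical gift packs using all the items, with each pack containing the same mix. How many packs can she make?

13 packs

The pack count must divide each quantity, so the greatest is gcd(546, 156, 247).
546 = 2 × 3 × 7 × 13
156 = 2^2 × 3 × 13
247 = 13 × 19
gcd(546, 156, 247) = 13.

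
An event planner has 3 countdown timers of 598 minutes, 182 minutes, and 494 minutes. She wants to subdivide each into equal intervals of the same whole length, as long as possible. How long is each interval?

26 minutes

The interval must divide each timer length; the longest such is the gcd.
598 = 2 × 13 × 23
182 = 2 × 7 × 13
494 = 2 × 13 × 19
gcd(598, 182, 494) = 2 × 13 = 26.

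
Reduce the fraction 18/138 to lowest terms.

18 = 2 × 3^2
138 = 2 × 3 × 23
gcd(18, 138) = 2 × 3 = 6.
Divide numerator and denominator by 6: 18/138 = 3/23.

3/23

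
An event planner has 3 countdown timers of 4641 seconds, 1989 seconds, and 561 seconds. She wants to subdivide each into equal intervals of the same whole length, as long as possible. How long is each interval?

51 seconds

The interval must divide each timer length; the longest such is the gcd.
4641 = 3 × 7 × 13 × 17
1989 = 3^2 × 13 × 17
561 = 3 × 11 × 17
gcd(4641, 1989, 561) = 3 × 17 = 51.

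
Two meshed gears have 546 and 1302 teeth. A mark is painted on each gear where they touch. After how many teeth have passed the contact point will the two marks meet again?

16926 teeth

The first simultaneous occurrence is after LCM of the individual periods.
546 = 2 × 3 × 7 × 13
1302 = 2 × 3 × 7 × 31
LCM(546, 1302) = 2 × 3 × 7 × 13 × 31 = 16926.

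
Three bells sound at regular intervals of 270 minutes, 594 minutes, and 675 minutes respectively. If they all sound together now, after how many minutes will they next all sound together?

14850 minutes

We need the least common multiple of the intervals.
270 = 2 × 3^3 × 5
594 = 2 × 3^3 × 11
675 = 3^3 × 5^2
LCM(270, 594, 675) = 2 × 3^3 × 5^2 × 11 = 14850.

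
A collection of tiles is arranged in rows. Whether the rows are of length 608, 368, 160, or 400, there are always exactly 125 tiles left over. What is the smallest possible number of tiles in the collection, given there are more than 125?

349725

N − 125 must be a common multiple of 608, 368, 160, and 400.
608 = 2^5 × 19
368 = 2^4 × 23
160 = 2^5 × 5
400 = 2^4 × 5^2
LCM(608, 368, 160, 400) = 2^5 × 5^2 × 19 × 23 = 349600.
Smallest N > 125 is LCM + 125 = 349600 + 125 = 349725.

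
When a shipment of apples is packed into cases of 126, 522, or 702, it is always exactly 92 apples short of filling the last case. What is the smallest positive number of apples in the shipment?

Being 92 short of a full case of size k means N ≡ −92 (mod k), i.e. N + 92 is a multiple of each size.
126 = 2 × 3^2 × 7
522 = 2 × 3^2 × 29
702 = 2 × 3^3 × 13
LCM(126, 522, 702) = 2 × 3^3 × 7 × 13 × 29 = 142506.
Smallest positive N is 142506 − 92 = 142414.

142414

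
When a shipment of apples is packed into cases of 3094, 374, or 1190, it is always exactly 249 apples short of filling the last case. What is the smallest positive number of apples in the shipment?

Being 249 short of a full case of size k means N ≡ −249 (mod k), i.e. N + 249 is a multiple of each size.
3094 = 2 × 7 × 13 × 17
374 = 2 × 11 × 17
1190 = 2 × 5 × 7 × 17
LCM(3094, 374, 1190) = 2 × 5 × 7 × 11 × 13 × 17 = 170170.
Smallest positive N is 170170 − 249 = 169921.

169921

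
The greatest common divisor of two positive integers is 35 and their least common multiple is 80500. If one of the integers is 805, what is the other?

For two integers, gcd × lcm = product, so the other is (35 × 80500) / 805 = 2817500 / 805 = 3500.

3500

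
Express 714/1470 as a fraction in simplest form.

714 = 2 × 3 × 7 × 17
1470 = 2 × 3 × 5 × 7^2
gcd(714, 1470) = 2 × 3 × 7 = 42.
Divide numerator and denominator by 42: 714/1470 = 17/35.

17/35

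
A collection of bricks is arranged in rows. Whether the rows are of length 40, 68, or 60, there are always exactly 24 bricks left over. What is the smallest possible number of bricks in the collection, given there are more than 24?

2064

N − 24 must be a common multiple of 40, 68, and 60.
40 = 2^3 × 5
68 = 2^2 × 17
60 = 2^2 × 3 × 5
LCM(40, 68, 60) = 2^3 × 3 × 5 × 17 = 2040.
Smallest N > 24 is LCM + 24 = 2040 + 24 = 2064.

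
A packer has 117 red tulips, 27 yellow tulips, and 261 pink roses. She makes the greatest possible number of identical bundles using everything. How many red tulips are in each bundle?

Number of bundles = gcd(117, 27, 261).
117 = 3^2 × 13
27 = 3^3
261 = 3^2 × 29
gcd(117, 27, 261) = 3^2 = 9.
red tulips per bundle = 117 / 9 = 13.

13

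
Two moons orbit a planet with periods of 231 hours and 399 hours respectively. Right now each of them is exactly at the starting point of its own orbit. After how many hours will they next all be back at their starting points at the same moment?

4389 hours

We need the least common multiple of the intervals.
231 = 3 × 7 × 11
399 = 3 × 7 × 19
LCM(231, 399) = 3 × 7 × 11 × 19 = 4389.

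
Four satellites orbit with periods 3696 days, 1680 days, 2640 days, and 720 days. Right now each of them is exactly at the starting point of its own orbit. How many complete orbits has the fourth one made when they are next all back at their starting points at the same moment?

All finish a whole number of cycles simultaneously at t = LCM of the periods.
3696 = 2^4 × 3 × 7 × 11
1680 = 2^4 × 3 × 5 × 7
2640 = 2^4 × 3 × 5 × 11
720 = 2^4 × 3^2 × 5
LCM(3696, 1680, 2640, 720) = 2^4 × 3^2 × 5 × 7 × 11 = 55440.
Orbits for period 720: 55440 / 720 = 77.

77 orbits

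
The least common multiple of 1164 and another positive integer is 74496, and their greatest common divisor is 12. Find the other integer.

gcd × lcm = product of the two integers, so the other integer is (12 × 74496) / 1164 = 768.

768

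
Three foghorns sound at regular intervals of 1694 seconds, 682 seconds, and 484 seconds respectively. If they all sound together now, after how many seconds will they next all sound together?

105028 seconds

The first simultaneous occurrence is after LCM of the individual periods.
1694 = 2 × 7 × 11^2
682 = 2 × 11 × 31
484 = 2^2 × 11^2
LCM(1694, 682, 484) = 2^2 × 7 × 11^2 × 31 = 105028.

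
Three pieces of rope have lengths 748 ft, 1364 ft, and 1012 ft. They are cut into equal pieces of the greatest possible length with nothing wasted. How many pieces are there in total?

Piece length = gcd(748, 1364, 1012).
748 = 2^2 × 11 × 17
1364 = 2^2 × 11 × 31
1012 = 2^2 × 11 × 23
gcd(748, 1364, 1012) = 2^2 × 11 = 44.
Total pieces = 748/44 + 1364/44 + 1012/44 = 17 + 31 + 23 = 71.

71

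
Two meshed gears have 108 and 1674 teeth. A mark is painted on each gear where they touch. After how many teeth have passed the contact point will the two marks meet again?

They coincide at every common multiple of the periods; the first is the LCM.
108 = 2^2 × 3^3
1674 = 2 × 3^3 × 31
LCM(108, 1674) = 2^2 × 3^3 × 31 = 3348.

3348 teeth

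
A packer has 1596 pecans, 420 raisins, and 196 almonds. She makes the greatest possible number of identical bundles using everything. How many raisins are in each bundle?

15

Number of bundles = gcd(1596, 420, 196).
1596 = 2^2 × 3 × 7 × 19
420 = 2^2 × 3 × 5 × 7
196 = 2^2 × 7^2
gcd(1596, 420, 196) = 2^2 × 7 = 28.
raisins per bundle = 420 / 28 = 15.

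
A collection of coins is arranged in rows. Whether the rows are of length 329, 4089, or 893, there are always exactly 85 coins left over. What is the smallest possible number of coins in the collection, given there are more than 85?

543922

N − 85 must be a common multiple of 329, 4089, and 893.
329 = 7 × 47
4089 = 3 × 29 × 47
893 = 19 × 47
LCM(329, 4089, 893) = 3 × 7 × 19 × 29 × 47 = 543837.
Smallest N > 85 is LCM + 85 = 543837 + 85 = 543922.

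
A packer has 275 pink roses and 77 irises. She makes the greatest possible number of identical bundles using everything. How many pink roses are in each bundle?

Number of bundles = gcd(275, 77).
275 = 5^2 × 11
77 = 7 × 11
gcd(275, 77) = 11.
pink roses per bundle = 275 / 11 = 25.

25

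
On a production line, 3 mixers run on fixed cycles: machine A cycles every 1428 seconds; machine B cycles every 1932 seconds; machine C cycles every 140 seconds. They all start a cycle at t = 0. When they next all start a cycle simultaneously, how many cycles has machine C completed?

They are all back at their starting positions together after one LCM of the periods.
1428 = 2^2 × 3 × 7 × 17
1932 = 2^2 × 3 × 7 × 23
140 = 2^2 × 5 × 7
LCM(1428, 1932, 140) = 2^2 × 3 × 5 × 7 × 17 × 23 = 164220.
Cycles for period 140: 164220 / 140 = 1173.

1173 cycles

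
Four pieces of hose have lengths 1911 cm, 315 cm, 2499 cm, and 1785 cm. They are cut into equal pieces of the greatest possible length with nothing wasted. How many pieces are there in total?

310

Piece length = gcd(1911, 315, 2499, 1785).
1911 = 3 × 7^2 × 13
315 = 3^2 × 5 × 7
2499 = 3 × 7^2 × 17
1785 = 3 × 5 × 7 × 17
gcd(1911, 315, 2499, 1785) = 3 × 7 = 21.
Total pieces = 1911/21 + 315/21 + 2499/21 + 1785/21 = 91 + 15 + 119 + 85 = 310.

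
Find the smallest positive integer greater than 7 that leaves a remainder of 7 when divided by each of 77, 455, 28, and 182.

20027

N − 7 must be a common multiple of 77, 455, 28, and 182.
77 = 7 × 11
455 = 5 × 7 × 13
28 = 2^2 × 7
182 = 2 × 7 × 13
LCM(77, 455, 28, 182) = 2^2 × 5 × 7 × 11 × 13 = 20020.
Smallest N > 7 is LCM + 7 = 20020 + 7 = 20027.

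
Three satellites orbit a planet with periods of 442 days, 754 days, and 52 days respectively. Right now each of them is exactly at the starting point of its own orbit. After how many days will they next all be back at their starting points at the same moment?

We need the least common multiple of the intervals.
442 = 2 × 13 × 17
754 = 2 × 13 × 29
52 = 2^2 × 13
LCM(442, 754, 52) = 2^2 × 13 × 17 × 29 = 25636.

25636 days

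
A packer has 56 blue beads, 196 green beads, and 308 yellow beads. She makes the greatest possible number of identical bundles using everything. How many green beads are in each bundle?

7

Number of bundles = gcd(56, 196, 308).
56 = 2^3 × 7
196 = 2^2 × 7^2
308 = 2^2 × 7 × 11
gcd(56, 196, 308) = 2^2 × 7 = 28.
green beads per bundle = 196 / 28 = 7.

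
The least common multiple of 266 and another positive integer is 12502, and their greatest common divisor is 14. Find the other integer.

gcd × lcm = product of the two integers, so the other integer is (14 × 12502) / 266 = 658.

658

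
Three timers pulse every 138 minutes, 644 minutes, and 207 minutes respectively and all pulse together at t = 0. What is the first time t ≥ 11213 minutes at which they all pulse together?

11592 minutes

Joint pulses occur at multiples of LCM(138, 644, 207).
138 = 2 × 3 × 23
644 = 2^2 × 7 × 23
207 = 3^2 × 23
LCM(138, 644, 207) = 2^2 × 3^2 × 7 × 23 = 5796.
Smallest multiple of 5796 that is ≥ 11213: ⌈11213/5796⌉ × 5796 = 2 × 5796 = 11592.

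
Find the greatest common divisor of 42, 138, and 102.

6

42 = 2 × 3 × 7
138 = 2 × 3 × 23
102 = 2 × 3 × 17
gcd(42, 138, 102) = 2 × 3 = 6.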